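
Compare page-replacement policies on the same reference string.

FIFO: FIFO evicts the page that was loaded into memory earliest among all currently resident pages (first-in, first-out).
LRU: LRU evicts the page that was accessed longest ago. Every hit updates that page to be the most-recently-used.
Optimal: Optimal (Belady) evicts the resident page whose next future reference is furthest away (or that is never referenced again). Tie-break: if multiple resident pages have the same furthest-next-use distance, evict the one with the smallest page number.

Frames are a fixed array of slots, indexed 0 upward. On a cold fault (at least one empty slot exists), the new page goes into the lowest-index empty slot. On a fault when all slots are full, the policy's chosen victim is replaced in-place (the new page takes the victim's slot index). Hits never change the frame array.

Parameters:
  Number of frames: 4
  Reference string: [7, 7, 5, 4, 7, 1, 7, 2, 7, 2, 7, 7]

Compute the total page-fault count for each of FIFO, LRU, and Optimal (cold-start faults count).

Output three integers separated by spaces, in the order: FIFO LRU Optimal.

--- FIFO ---
  step 0: ref 7 -> FAULT, frames=[7,-,-,-] (faults so far: 1)
  step 1: ref 7 -> HIT, frames=[7,-,-,-] (faults so far: 1)
  step 2: ref 5 -> FAULT, frames=[7,5,-,-] (faults so far: 2)
  step 3: ref 4 -> FAULT, frames=[7,5,4,-] (faults so far: 3)
  step 4: ref 7 -> HIT, frames=[7,5,4,-] (faults so far: 3)
  step 5: ref 1 -> FAULT, frames=[7,5,4,1] (faults so far: 4)
  step 6: ref 7 -> HIT, frames=[7,5,4,1] (faults so far: 4)
  step 7: ref 2 -> FAULT, evict 7, frames=[2,5,4,1] (faults so far: 5)
  step 8: ref 7 -> FAULT, evict 5, frames=[2,7,4,1] (faults so far: 6)
  step 9: ref 2 -> HIT, frames=[2,7,4,1] (faults so far: 6)
  step 10: ref 7 -> HIT, frames=[2,7,4,1] (faults so far: 6)
  step 11: ref 7 -> HIT, frames=[2,7,4,1] (faults so far: 6)
  FIFO total faults: 6
--- LRU ---
  step 0: ref 7 -> FAULT, frames=[7,-,-,-] (faults so far: 1)
  step 1: ref 7 -> HIT, frames=[7,-,-,-] (faults so far: 1)
  step 2: ref 5 -> FAULT, frames=[7,5,-,-] (faults so far: 2)
  step 3: ref 4 -> FAULT, frames=[7,5,4,-] (faults so far: 3)
  step 4: ref 7 -> HIT, frames=[7,5,4,-] (faults so far: 3)
  step 5: ref 1 -> FAULT, frames=[7,5,4,1] (faults so far: 4)
  step 6: ref 7 -> HIT, frames=[7,5,4,1] (faults so far: 4)
  step 7: ref 2 -> FAULT, evict 5, frames=[7,2,4,1] (faults so far: 5)
  step 8: ref 7 -> HIT, frames=[7,2,4,1] (faults so far: 5)
  step 9: ref 2 -> HIT, frames=[7,2,4,1] (faults so far: 5)
  step 10: ref 7 -> HIT, frames=[7,2,4,1] (faults so far: 5)
  step 11: ref 7 -> HIT, frames=[7,2,4,1] (faults so far: 5)
  LRU total faults: 5
--- Optimal ---
  step 0: ref 7 -> FAULT, frames=[7,-,-,-] (faults so far: 1)
  step 1: ref 7 -> HIT, frames=[7,-,-,-] (faults so far: 1)
  step 2: ref 5 -> FAULT, frames=[7,5,-,-] (faults so far: 2)
  step 3: ref 4 -> FAULT, frames=[7,5,4,-] (faults so far: 3)
  step 4: ref 7 -> HIT, frames=[7,5,4,-] (faults so far: 3)
  step 5: ref 1 -> FAULT, frames=[7,5,4,1] (faults so far: 4)
  step 6: ref 7 -> HIT, frames=[7,5,4,1] (faults so far: 4)
  step 7: ref 2 -> FAULT, evict 1, frames=[7,5,4,2] (faults so far: 5)
  step 8: ref 7 -> HIT, frames=[7,5,4,2] (faults so far: 5)
  step 9: ref 2 -> HIT, frames=[7,5,4,2] (faults so far: 5)
  step 10: ref 7 -> HIT, frames=[7,5,4,2] (faults so far: 5)
  step 11: ref 7 -> HIT, frames=[7,5,4,2] (faults so far: 5)
  Optimal total faults: 5

Answer: 6 5 5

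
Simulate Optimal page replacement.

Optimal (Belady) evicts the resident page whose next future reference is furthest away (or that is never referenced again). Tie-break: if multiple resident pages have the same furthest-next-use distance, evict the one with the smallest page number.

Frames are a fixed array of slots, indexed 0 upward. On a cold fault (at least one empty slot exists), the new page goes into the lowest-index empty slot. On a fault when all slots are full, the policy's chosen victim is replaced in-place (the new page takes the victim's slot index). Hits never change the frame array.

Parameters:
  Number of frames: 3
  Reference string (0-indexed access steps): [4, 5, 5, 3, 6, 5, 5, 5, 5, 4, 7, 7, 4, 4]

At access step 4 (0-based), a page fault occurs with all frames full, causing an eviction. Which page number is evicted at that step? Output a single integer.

Step 0: ref 4 -> FAULT, frames=[4,-,-]
Step 1: ref 5 -> FAULT, frames=[4,5,-]
Step 2: ref 5 -> HIT, frames=[4,5,-]
Step 3: ref 3 -> FAULT, frames=[4,5,3]
Step 4: ref 6 -> FAULT, evict 3, frames=[4,5,6]
At step 4: evicted page 3

Answer: 3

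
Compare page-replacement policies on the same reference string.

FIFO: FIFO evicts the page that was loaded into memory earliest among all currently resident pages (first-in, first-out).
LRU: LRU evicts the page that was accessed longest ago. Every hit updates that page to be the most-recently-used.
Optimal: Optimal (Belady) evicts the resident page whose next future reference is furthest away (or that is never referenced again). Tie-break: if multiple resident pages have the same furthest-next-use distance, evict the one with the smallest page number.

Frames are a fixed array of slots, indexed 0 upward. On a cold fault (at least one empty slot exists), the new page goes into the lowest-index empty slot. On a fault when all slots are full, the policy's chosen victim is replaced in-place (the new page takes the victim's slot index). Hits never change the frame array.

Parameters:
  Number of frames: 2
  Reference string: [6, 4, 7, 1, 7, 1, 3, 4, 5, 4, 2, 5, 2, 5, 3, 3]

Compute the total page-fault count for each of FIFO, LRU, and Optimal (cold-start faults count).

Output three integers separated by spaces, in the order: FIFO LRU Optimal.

--- FIFO ---
  step 0: ref 6 -> FAULT, frames=[6,-] (faults so far: 1)
  step 1: ref 4 -> FAULT, frames=[6,4] (faults so far: 2)
  step 2: ref 7 -> FAULT, evict 6, frames=[7,4] (faults so far: 3)
  step 3: ref 1 -> FAULT, evict 4, frames=[7,1] (faults so far: 4)
  step 4: ref 7 -> HIT, frames=[7,1] (faults so far: 4)
  step 5: ref 1 -> HIT, frames=[7,1] (faults so far: 4)
  step 6: ref 3 -> FAULT, evict 7, frames=[3,1] (faults so far: 5)
  step 7: ref 4 -> FAULT, evict 1, frames=[3,4] (faults so far: 6)
  step 8: ref 5 -> FAULT, evict 3, frames=[5,4] (faults so far: 7)
  step 9: ref 4 -> HIT, frames=[5,4] (faults so far: 7)
  step 10: ref 2 -> FAULT, evict 4, frames=[5,2] (faults so far: 8)
  step 11: ref 5 -> HIT, frames=[5,2] (faults so far: 8)
  step 12: ref 2 -> HIT, frames=[5,2] (faults so far: 8)
  step 13: ref 5 -> HIT, frames=[5,2] (faults so far: 8)
  step 14: ref 3 -> FAULT, evict 5, frames=[3,2] (faults so far: 9)
  step 15: ref 3 -> HIT, frames=[3,2] (faults so far: 9)
  FIFO total faults: 9
--- LRU ---
  step 0: ref 6 -> FAULT, frames=[6,-] (faults so far: 1)
  step 1: ref 4 -> FAULT, frames=[6,4] (faults so far: 2)
  step 2: ref 7 -> FAULT, evict 6, frames=[7,4] (faults so far: 3)
  step 3: ref 1 -> FAULT, evict 4, frames=[7,1] (faults so far: 4)
  step 4: ref 7 -> HIT, frames=[7,1] (faults so far: 4)
  step 5: ref 1 -> HIT, frames=[7,1] (faults so far: 4)
  step 6: ref 3 -> FAULT, evict 7, frames=[3,1] (faults so far: 5)
  step 7: ref 4 -> FAULT, evict 1, frames=[3,4] (faults so far: 6)
  step 8: ref 5 -> FAULT, evict 3, frames=[5,4] (faults so far: 7)
  step 9: ref 4 -> HIT, frames=[5,4] (faults so far: 7)
  step 10: ref 2 -> FAULT, evict 5, frames=[2,4] (faults so far: 8)
  step 11: ref 5 -> FAULT, evict 4, frames=[2,5] (faults so far: 9)
  step 12: ref 2 -> HIT, frames=[2,5] (faults so far: 9)
  step 13: ref 5 -> HIT, frames=[2,5] (faults so far: 9)
  step 14: ref 3 -> FAULT, evict 2, frames=[3,5] (faults so far: 10)
  step 15: ref 3 -> HIT, frames=[3,5] (faults so far: 10)
  LRU total faults: 10
--- Optimal ---
  step 0: ref 6 -> FAULT, frames=[6,-] (faults so far: 1)
  step 1: ref 4 -> FAULT, frames=[6,4] (faults so far: 2)
  step 2: ref 7 -> FAULT, evict 6, frames=[7,4] (faults so far: 3)
  step 3: ref 1 -> FAULT, evict 4, frames=[7,1] (faults so far: 4)
  step 4: ref 7 -> HIT, frames=[7,1] (faults so far: 4)
  step 5: ref 1 -> HIT, frames=[7,1] (faults so far: 4)
  step 6: ref 3 -> FAULT, evict 1, frames=[7,3] (faults so far: 5)
  step 7: ref 4 -> FAULT, evict 7, frames=[4,3] (faults so far: 6)
  step 8: ref 5 -> FAULT, evict 3, frames=[4,5] (faults so far: 7)
  step 9: ref 4 -> HIT, frames=[4,5] (faults so far: 7)
  step 10: ref 2 -> FAULT, evict 4, frames=[2,5] (faults so far: 8)
  step 11: ref 5 -> HIT, frames=[2,5] (faults so far: 8)
  step 12: ref 2 -> HIT, frames=[2,5] (faults so far: 8)
  step 13: ref 5 -> HIT, frames=[2,5] (faults so far: 8)
  step 14: ref 3 -> FAULT, evict 2, frames=[3,5] (faults so far: 9)
  step 15: ref 3 -> HIT, frames=[3,5] (faults so far: 9)
  Optimal total faults: 9

Answer: 9 10 9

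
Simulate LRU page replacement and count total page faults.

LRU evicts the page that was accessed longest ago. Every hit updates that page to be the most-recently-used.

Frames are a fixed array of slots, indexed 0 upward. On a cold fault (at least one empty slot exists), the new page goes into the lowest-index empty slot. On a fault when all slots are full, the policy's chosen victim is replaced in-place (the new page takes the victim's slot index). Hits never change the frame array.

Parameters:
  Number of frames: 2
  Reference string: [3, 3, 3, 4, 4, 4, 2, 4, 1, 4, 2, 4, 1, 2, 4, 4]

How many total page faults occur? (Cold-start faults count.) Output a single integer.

Step 0: ref 3 → FAULT, frames=[3,-]
Step 1: ref 3 → HIT, frames=[3,-]
Step 2: ref 3 → HIT, frames=[3,-]
Step 3: ref 4 → FAULT, frames=[3,4]
Step 4: ref 4 → HIT, frames=[3,4]
Step 5: ref 4 → HIT, frames=[3,4]
Step 6: ref 2 → FAULT (evict 3), frames=[2,4]
Step 7: ref 4 → HIT, frames=[2,4]
Step 8: ref 1 → FAULT (evict 2), frames=[1,4]
Step 9: ref 4 → HIT, frames=[1,4]
Step 10: ref 2 → FAULT (evict 1), frames=[2,4]
Step 11: ref 4 → HIT, frames=[2,4]
Step 12: ref 1 → FAULT (evict 2), frames=[1,4]
Step 13: ref 2 → FAULT (evict 4), frames=[1,2]
Step 14: ref 4 → FAULT (evict 1), frames=[4,2]
Step 15: ref 4 → HIT, frames=[4,2]
Total faults: 8

Answer: 8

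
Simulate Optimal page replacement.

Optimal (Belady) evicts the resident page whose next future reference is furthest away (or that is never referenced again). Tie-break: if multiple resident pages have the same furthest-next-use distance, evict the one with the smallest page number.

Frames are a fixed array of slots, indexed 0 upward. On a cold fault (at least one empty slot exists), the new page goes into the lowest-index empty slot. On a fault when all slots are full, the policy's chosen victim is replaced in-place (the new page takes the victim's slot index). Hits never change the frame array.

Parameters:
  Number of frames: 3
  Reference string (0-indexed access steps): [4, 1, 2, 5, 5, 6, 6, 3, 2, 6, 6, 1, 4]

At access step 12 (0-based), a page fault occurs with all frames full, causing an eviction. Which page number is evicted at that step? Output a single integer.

Answer: 1

Derivation:
Step 0: ref 4 -> FAULT, frames=[4,-,-]
Step 1: ref 1 -> FAULT, frames=[4,1,-]
Step 2: ref 2 -> FAULT, frames=[4,1,2]
Step 3: ref 5 -> FAULT, evict 4, frames=[5,1,2]
Step 4: ref 5 -> HIT, frames=[5,1,2]
Step 5: ref 6 -> FAULT, evict 5, frames=[6,1,2]
Step 6: ref 6 -> HIT, frames=[6,1,2]
Step 7: ref 3 -> FAULT, evict 1, frames=[6,3,2]
Step 8: ref 2 -> HIT, frames=[6,3,2]
Step 9: ref 6 -> HIT, frames=[6,3,2]
Step 10: ref 6 -> HIT, frames=[6,3,2]
Step 11: ref 1 -> FAULT, evict 2, frames=[6,3,1]
Step 12: ref 4 -> FAULT, evict 1, frames=[6,3,4]
At step 12: evicted page 1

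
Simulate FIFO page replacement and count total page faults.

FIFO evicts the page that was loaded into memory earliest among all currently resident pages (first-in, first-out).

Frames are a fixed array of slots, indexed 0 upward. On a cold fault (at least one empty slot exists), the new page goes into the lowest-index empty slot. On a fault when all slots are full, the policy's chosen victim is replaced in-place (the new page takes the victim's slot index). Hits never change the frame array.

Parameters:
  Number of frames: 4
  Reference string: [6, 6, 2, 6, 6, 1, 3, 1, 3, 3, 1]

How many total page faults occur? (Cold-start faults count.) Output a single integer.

Answer: 4

Derivation:
Step 0: ref 6 → FAULT, frames=[6,-,-,-]
Step 1: ref 6 → HIT, frames=[6,-,-,-]
Step 2: ref 2 → FAULT, frames=[6,2,-,-]
Step 3: ref 6 → HIT, frames=[6,2,-,-]
Step 4: ref 6 → HIT, frames=[6,2,-,-]
Step 5: ref 1 → FAULT, frames=[6,2,1,-]
Step 6: ref 3 → FAULT, frames=[6,2,1,3]
Step 7: ref 1 → HIT, frames=[6,2,1,3]
Step 8: ref 3 → HIT, frames=[6,2,1,3]
Step 9: ref 3 → HIT, frames=[6,2,1,3]
Step 10: ref 1 → HIT, frames=[6,2,1,3]
Total faults: 4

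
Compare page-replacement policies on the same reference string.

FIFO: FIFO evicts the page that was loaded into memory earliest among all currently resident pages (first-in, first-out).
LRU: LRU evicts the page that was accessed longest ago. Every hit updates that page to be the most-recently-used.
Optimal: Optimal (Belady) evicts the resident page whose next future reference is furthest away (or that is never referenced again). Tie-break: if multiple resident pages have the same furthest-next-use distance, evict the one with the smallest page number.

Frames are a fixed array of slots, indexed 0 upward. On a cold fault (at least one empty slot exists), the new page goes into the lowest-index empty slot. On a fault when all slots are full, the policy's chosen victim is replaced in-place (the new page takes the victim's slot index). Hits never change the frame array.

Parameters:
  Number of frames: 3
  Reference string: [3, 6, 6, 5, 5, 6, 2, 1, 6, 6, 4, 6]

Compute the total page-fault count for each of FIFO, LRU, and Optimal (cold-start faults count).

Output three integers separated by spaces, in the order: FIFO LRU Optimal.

--- FIFO ---
  step 0: ref 3 -> FAULT, frames=[3,-,-] (faults so far: 1)
  step 1: ref 6 -> FAULT, frames=[3,6,-] (faults so far: 2)
  step 2: ref 6 -> HIT, frames=[3,6,-] (faults so far: 2)
  step 3: ref 5 -> FAULT, frames=[3,6,5] (faults so far: 3)
  step 4: ref 5 -> HIT, frames=[3,6,5] (faults so far: 3)
  step 5: ref 6 -> HIT, frames=[3,6,5] (faults so far: 3)
  step 6: ref 2 -> FAULT, evict 3, frames=[2,6,5] (faults so far: 4)
  step 7: ref 1 -> FAULT, evict 6, frames=[2,1,5] (faults so far: 5)
  step 8: ref 6 -> FAULT, evict 5, frames=[2,1,6] (faults so far: 6)
  step 9: ref 6 -> HIT, frames=[2,1,6] (faults so far: 6)
  step 10: ref 4 -> FAULT, evict 2, frames=[4,1,6] (faults so far: 7)
  step 11: ref 6 -> HIT, frames=[4,1,6] (faults so far: 7)
  FIFO total faults: 7
--- LRU ---
  step 0: ref 3 -> FAULT, frames=[3,-,-] (faults so far: 1)
  step 1: ref 6 -> FAULT, frames=[3,6,-] (faults so far: 2)
  step 2: ref 6 -> HIT, frames=[3,6,-] (faults so far: 2)
  step 3: ref 5 -> FAULT, frames=[3,6,5] (faults so far: 3)
  step 4: ref 5 -> HIT, frames=[3,6,5] (faults so far: 3)
  step 5: ref 6 -> HIT, frames=[3,6,5] (faults so far: 3)
  step 6: ref 2 -> FAULT, evict 3, frames=[2,6,5] (faults so far: 4)
  step 7: ref 1 -> FAULT, evict 5, frames=[2,6,1] (faults so far: 5)
  step 8: ref 6 -> HIT, frames=[2,6,1] (faults so far: 5)
  step 9: ref 6 -> HIT, frames=[2,6,1] (faults so far: 5)
  step 10: ref 4 -> FAULT, evict 2, frames=[4,6,1] (faults so far: 6)
  step 11: ref 6 -> HIT, frames=[4,6,1] (faults so far: 6)
  LRU total faults: 6
--- Optimal ---
  step 0: ref 3 -> FAULT, frames=[3,-,-] (faults so far: 1)
  step 1: ref 6 -> FAULT, frames=[3,6,-] (faults so far: 2)
  step 2: ref 6 -> HIT, frames=[3,6,-] (faults so far: 2)
  step 3: ref 5 -> FAULT, frames=[3,6,5] (faults so far: 3)
  step 4: ref 5 -> HIT, frames=[3,6,5] (faults so far: 3)
  step 5: ref 6 -> HIT, frames=[3,6,5] (faults so far: 3)
  step 6: ref 2 -> FAULT, evict 3, frames=[2,6,5] (faults so far: 4)
  step 7: ref 1 -> FAULT, evict 2, frames=[1,6,5] (faults so far: 5)
  step 8: ref 6 -> HIT, frames=[1,6,5] (faults so far: 5)
  step 9: ref 6 -> HIT, frames=[1,6,5] (faults so far: 5)
  step 10: ref 4 -> FAULT, evict 1, frames=[4,6,5] (faults so far: 6)
  step 11: ref 6 -> HIT, frames=[4,6,5] (faults so far: 6)
  Optimal total faults: 6

Answer: 7 6 6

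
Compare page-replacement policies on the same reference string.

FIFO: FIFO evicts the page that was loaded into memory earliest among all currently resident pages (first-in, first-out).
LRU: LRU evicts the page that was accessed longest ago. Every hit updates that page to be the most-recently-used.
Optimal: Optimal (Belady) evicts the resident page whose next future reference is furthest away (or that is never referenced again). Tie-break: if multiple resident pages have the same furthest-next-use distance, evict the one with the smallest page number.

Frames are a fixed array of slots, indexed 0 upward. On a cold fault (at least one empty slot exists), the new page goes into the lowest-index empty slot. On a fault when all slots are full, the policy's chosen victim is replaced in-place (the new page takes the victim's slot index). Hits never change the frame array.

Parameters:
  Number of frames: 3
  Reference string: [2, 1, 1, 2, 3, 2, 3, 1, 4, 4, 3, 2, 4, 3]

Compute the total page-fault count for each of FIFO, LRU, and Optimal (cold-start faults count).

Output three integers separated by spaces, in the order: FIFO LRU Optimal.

--- FIFO ---
  step 0: ref 2 -> FAULT, frames=[2,-,-] (faults so far: 1)
  step 1: ref 1 -> FAULT, frames=[2,1,-] (faults so far: 2)
  step 2: ref 1 -> HIT, frames=[2,1,-] (faults so far: 2)
  step 3: ref 2 -> HIT, frames=[2,1,-] (faults so far: 2)
  step 4: ref 3 -> FAULT, frames=[2,1,3] (faults so far: 3)
  step 5: ref 2 -> HIT, frames=[2,1,3] (faults so far: 3)
  step 6: ref 3 -> HIT, frames=[2,1,3] (faults so far: 3)
  step 7: ref 1 -> HIT, frames=[2,1,3] (faults so far: 3)
  step 8: ref 4 -> FAULT, evict 2, frames=[4,1,3] (faults so far: 4)
  step 9: ref 4 -> HIT, frames=[4,1,3] (faults so far: 4)
  step 10: ref 3 -> HIT, frames=[4,1,3] (faults so far: 4)
  step 11: ref 2 -> FAULT, evict 1, frames=[4,2,3] (faults so far: 5)
  step 12: ref 4 -> HIT, frames=[4,2,3] (faults so far: 5)
  step 13: ref 3 -> HIT, frames=[4,2,3] (faults so far: 5)
  FIFO total faults: 5
--- LRU ---
  step 0: ref 2 -> FAULT, frames=[2,-,-] (faults so far: 1)
  step 1: ref 1 -> FAULT, frames=[2,1,-] (faults so far: 2)
  step 2: ref 1 -> HIT, frames=[2,1,-] (faults so far: 2)
  step 3: ref 2 -> HIT, frames=[2,1,-] (faults so far: 2)
  step 4: ref 3 -> FAULT, frames=[2,1,3] (faults so far: 3)
  step 5: ref 2 -> HIT, frames=[2,1,3] (faults so far: 3)
  step 6: ref 3 -> HIT, frames=[2,1,3] (faults so far: 3)
  step 7: ref 1 -> HIT, frames=[2,1,3] (faults so far: 3)
  step 8: ref 4 -> FAULT, evict 2, frames=[4,1,3] (faults so far: 4)
  step 9: ref 4 -> HIT, frames=[4,1,3] (faults so far: 4)
  step 10: ref 3 -> HIT, frames=[4,1,3] (faults so far: 4)
  step 11: ref 2 -> FAULT, evict 1, frames=[4,2,3] (faults so far: 5)
  step 12: ref 4 -> HIT, frames=[4,2,3] (faults so far: 5)
  step 13: ref 3 -> HIT, frames=[4,2,3] (faults so far: 5)
  LRU total faults: 5
--- Optimal ---
  step 0: ref 2 -> FAULT, frames=[2,-,-] (faults so far: 1)
  step 1: ref 1 -> FAULT, frames=[2,1,-] (faults so far: 2)
  step 2: ref 1 -> HIT, frames=[2,1,-] (faults so far: 2)
  step 3: ref 2 -> HIT, frames=[2,1,-] (faults so far: 2)
  step 4: ref 3 -> FAULT, frames=[2,1,3] (faults so far: 3)
  step 5: ref 2 -> HIT, frames=[2,1,3] (faults so far: 3)
  step 6: ref 3 -> HIT, frames=[2,1,3] (faults so far: 3)
  step 7: ref 1 -> HIT, frames=[2,1,3] (faults so far: 3)
  step 8: ref 4 -> FAULT, evict 1, frames=[2,4,3] (faults so far: 4)
  step 9: ref 4 -> HIT, frames=[2,4,3] (faults so far: 4)
  step 10: ref 3 -> HIT, frames=[2,4,3] (faults so far: 4)
  step 11: ref 2 -> HIT, frames=[2,4,3] (faults so far: 4)
  step 12: ref 4 -> HIT, frames=[2,4,3] (faults so far: 4)
  step 13: ref 3 -> HIT, frames=[2,4,3] (faults so far: 4)
  Optimal total faults: 4

Answer: 5 5 4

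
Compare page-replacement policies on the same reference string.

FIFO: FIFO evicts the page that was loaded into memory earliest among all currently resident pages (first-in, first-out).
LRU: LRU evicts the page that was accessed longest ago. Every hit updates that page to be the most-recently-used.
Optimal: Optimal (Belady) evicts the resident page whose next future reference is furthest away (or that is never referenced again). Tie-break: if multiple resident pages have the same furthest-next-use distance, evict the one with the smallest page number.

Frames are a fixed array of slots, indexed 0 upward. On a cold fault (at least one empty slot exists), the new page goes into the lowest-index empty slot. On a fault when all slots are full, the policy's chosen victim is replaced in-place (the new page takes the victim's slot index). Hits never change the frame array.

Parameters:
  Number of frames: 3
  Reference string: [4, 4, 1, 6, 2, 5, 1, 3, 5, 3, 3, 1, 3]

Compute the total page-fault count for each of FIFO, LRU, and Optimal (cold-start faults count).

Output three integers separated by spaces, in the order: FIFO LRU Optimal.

Answer: 7 7 6

Derivation:
--- FIFO ---
  step 0: ref 4 -> FAULT, frames=[4,-,-] (faults so far: 1)
  step 1: ref 4 -> HIT, frames=[4,-,-] (faults so far: 1)
  step 2: ref 1 -> FAULT, frames=[4,1,-] (faults so far: 2)
  step 3: ref 6 -> FAULT, frames=[4,1,6] (faults so far: 3)
  step 4: ref 2 -> FAULT, evict 4, frames=[2,1,6] (faults so far: 4)
  step 5: ref 5 -> FAULT, evict 1, frames=[2,5,6] (faults so far: 5)
  step 6: ref 1 -> FAULT, evict 6, frames=[2,5,1] (faults so far: 6)
  step 7: ref 3 -> FAULT, evict 2, frames=[3,5,1] (faults so far: 7)
  step 8: ref 5 -> HIT, frames=[3,5,1] (faults so far: 7)
  step 9: ref 3 -> HIT, frames=[3,5,1] (faults so far: 7)
  step 10: ref 3 -> HIT, frames=[3,5,1] (faults so far: 7)
  step 11: ref 1 -> HIT, frames=[3,5,1] (faults so far: 7)
  step 12: ref 3 -> HIT, frames=[3,5,1] (faults so far: 7)
  FIFO total faults: 7
--- LRU ---
  step 0: ref 4 -> FAULT, frames=[4,-,-] (faults so far: 1)
  step 1: ref 4 -> HIT, frames=[4,-,-] (faults so far: 1)
  step 2: ref 1 -> FAULT, frames=[4,1,-] (faults so far: 2)
  step 3: ref 6 -> FAULT, frames=[4,1,6] (faults so far: 3)
  step 4: ref 2 -> FAULT, evict 4, frames=[2,1,6] (faults so far: 4)
  step 5: ref 5 -> FAULT, evict 1, frames=[2,5,6] (faults so far: 5)
  step 6: ref 1 -> FAULT, evict 6, frames=[2,5,1] (faults so far: 6)
  step 7: ref 3 -> FAULT, evict 2, frames=[3,5,1] (faults so far: 7)
  step 8: ref 5 -> HIT, frames=[3,5,1] (faults so far: 7)
  step 9: ref 3 -> HIT, frames=[3,5,1] (faults so far: 7)
  step 10: ref 3 -> HIT, frames=[3,5,1] (faults so far: 7)
  step 11: ref 1 -> HIT, frames=[3,5,1] (faults so far: 7)
  step 12: ref 3 -> HIT, frames=[3,5,1] (faults so far: 7)
  LRU total faults: 7
--- Optimal ---
  step 0: ref 4 -> FAULT, frames=[4,-,-] (faults so far: 1)
  step 1: ref 4 -> HIT, frames=[4,-,-] (faults so far: 1)
  step 2: ref 1 -> FAULT, frames=[4,1,-] (faults so far: 2)
  step 3: ref 6 -> FAULT, frames=[4,1,6] (faults so far: 3)
  step 4: ref 2 -> FAULT, evict 4, frames=[2,1,6] (faults so far: 4)
  step 5: ref 5 -> FAULT, evict 2, frames=[5,1,6] (faults so far: 5)
  step 6: ref 1 -> HIT, frames=[5,1,6] (faults so far: 5)
  step 7: ref 3 -> FAULT, evict 6, frames=[5,1,3] (faults so far: 6)
  step 8: ref 5 -> HIT, frames=[5,1,3] (faults so far: 6)
  step 9: ref 3 -> HIT, frames=[5,1,3] (faults so far: 6)
  step 10: ref 3 -> HIT, frames=[5,1,3] (faults so far: 6)
  step 11: ref 1 -> HIT, frames=[5,1,3] (faults so far: 6)
  step 12: ref 3 -> HIT, frames=[5,1,3] (faults so far: 6)
  Optimal total faults: 6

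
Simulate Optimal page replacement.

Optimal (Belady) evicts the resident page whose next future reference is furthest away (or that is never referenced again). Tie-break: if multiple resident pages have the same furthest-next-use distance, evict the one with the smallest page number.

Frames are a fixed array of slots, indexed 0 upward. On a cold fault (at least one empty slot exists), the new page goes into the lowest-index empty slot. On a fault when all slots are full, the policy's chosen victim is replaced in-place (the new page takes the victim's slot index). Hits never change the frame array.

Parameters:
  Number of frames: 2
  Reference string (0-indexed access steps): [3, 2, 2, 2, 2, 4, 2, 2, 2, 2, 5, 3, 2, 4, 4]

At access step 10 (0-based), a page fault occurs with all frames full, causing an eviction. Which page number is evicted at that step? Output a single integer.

Answer: 4

Derivation:
Step 0: ref 3 -> FAULT, frames=[3,-]
Step 1: ref 2 -> FAULT, frames=[3,2]
Step 2: ref 2 -> HIT, frames=[3,2]
Step 3: ref 2 -> HIT, frames=[3,2]
Step 4: ref 2 -> HIT, frames=[3,2]
Step 5: ref 4 -> FAULT, evict 3, frames=[4,2]
Step 6: ref 2 -> HIT, frames=[4,2]
Step 7: ref 2 -> HIT, frames=[4,2]
Step 8: ref 2 -> HIT, frames=[4,2]
Step 9: ref 2 -> HIT, frames=[4,2]
Step 10: ref 5 -> FAULT, evict 4, frames=[5,2]
At step 10: evicted page 4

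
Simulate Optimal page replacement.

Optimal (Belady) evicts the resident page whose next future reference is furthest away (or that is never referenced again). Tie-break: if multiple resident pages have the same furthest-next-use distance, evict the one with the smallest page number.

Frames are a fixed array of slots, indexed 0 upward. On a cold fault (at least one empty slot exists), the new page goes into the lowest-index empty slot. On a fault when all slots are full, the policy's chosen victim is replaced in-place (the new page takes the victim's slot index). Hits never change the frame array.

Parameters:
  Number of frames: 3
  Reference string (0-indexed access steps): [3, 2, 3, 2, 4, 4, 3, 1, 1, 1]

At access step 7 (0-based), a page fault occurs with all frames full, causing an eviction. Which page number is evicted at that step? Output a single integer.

Answer: 2

Derivation:
Step 0: ref 3 -> FAULT, frames=[3,-,-]
Step 1: ref 2 -> FAULT, frames=[3,2,-]
Step 2: ref 3 -> HIT, frames=[3,2,-]
Step 3: ref 2 -> HIT, frames=[3,2,-]
Step 4: ref 4 -> FAULT, frames=[3,2,4]
Step 5: ref 4 -> HIT, frames=[3,2,4]
Step 6: ref 3 -> HIT, frames=[3,2,4]
Step 7: ref 1 -> FAULT, evict 2, frames=[3,1,4]
At step 7: evicted page 2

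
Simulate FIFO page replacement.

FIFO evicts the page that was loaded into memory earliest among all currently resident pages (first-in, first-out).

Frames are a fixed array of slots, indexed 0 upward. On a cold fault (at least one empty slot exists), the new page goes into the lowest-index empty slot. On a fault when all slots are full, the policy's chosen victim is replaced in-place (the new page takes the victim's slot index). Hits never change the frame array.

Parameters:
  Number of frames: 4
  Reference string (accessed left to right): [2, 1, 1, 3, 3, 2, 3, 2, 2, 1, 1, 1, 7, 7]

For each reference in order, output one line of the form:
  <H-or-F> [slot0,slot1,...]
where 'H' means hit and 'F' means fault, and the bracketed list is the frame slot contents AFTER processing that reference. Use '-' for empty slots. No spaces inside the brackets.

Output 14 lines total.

F [2,-,-,-]
F [2,1,-,-]
H [2,1,-,-]
F [2,1,3,-]
H [2,1,3,-]
H [2,1,3,-]
H [2,1,3,-]
H [2,1,3,-]
H [2,1,3,-]
H [2,1,3,-]
H [2,1,3,-]
H [2,1,3,-]
F [2,1,3,7]
H [2,1,3,7]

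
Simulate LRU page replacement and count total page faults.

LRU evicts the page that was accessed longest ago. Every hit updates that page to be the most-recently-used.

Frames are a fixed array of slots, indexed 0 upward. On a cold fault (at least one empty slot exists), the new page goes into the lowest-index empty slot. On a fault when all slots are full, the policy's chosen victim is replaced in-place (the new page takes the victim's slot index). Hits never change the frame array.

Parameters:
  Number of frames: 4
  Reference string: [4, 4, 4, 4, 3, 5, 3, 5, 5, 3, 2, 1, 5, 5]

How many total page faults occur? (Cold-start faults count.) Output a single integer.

Step 0: ref 4 → FAULT, frames=[4,-,-,-]
Step 1: ref 4 → HIT, frames=[4,-,-,-]
Step 2: ref 4 → HIT, frames=[4,-,-,-]
Step 3: ref 4 → HIT, frames=[4,-,-,-]
Step 4: ref 3 → FAULT, frames=[4,3,-,-]
Step 5: ref 5 → FAULT, frames=[4,3,5,-]
Step 6: ref 3 → HIT, frames=[4,3,5,-]
Step 7: ref 5 → HIT, frames=[4,3,5,-]
Step 8: ref 5 → HIT, frames=[4,3,5,-]
Step 9: ref 3 → HIT, frames=[4,3,5,-]
Step 10: ref 2 → FAULT, frames=[4,3,5,2]
Step 11: ref 1 → FAULT (evict 4), frames=[1,3,5,2]
Step 12: ref 5 → HIT, frames=[1,3,5,2]
Step 13: ref 5 → HIT, frames=[1,3,5,2]
Total faults: 5

Answer: 5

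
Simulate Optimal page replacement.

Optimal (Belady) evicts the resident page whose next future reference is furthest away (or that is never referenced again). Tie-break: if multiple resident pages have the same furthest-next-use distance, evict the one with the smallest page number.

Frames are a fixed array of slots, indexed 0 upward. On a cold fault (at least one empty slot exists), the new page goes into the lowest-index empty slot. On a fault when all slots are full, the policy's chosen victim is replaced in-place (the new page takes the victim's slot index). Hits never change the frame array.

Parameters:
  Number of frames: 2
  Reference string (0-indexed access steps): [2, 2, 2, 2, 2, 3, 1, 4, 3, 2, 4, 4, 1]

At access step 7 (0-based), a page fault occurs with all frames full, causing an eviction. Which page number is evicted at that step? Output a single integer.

Step 0: ref 2 -> FAULT, frames=[2,-]
Step 1: ref 2 -> HIT, frames=[2,-]
Step 2: ref 2 -> HIT, frames=[2,-]
Step 3: ref 2 -> HIT, frames=[2,-]
Step 4: ref 2 -> HIT, frames=[2,-]
Step 5: ref 3 -> FAULT, frames=[2,3]
Step 6: ref 1 -> FAULT, evict 2, frames=[1,3]
Step 7: ref 4 -> FAULT, evict 1, frames=[4,3]
At step 7: evicted page 1

Answer: 1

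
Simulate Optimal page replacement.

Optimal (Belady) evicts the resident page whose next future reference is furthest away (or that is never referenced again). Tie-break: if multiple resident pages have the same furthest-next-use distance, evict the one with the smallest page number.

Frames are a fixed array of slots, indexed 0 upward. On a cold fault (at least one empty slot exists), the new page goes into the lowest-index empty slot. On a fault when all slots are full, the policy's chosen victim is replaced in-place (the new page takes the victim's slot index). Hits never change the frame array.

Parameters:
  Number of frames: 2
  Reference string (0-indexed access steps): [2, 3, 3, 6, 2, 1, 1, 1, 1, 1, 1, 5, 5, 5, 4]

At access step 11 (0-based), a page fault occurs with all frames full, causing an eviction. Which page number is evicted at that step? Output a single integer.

Step 0: ref 2 -> FAULT, frames=[2,-]
Step 1: ref 3 -> FAULT, frames=[2,3]
Step 2: ref 3 -> HIT, frames=[2,3]
Step 3: ref 6 -> FAULT, evict 3, frames=[2,6]
Step 4: ref 2 -> HIT, frames=[2,6]
Step 5: ref 1 -> FAULT, evict 2, frames=[1,6]
Step 6: ref 1 -> HIT, frames=[1,6]
Step 7: ref 1 -> HIT, frames=[1,6]
Step 8: ref 1 -> HIT, frames=[1,6]
Step 9: ref 1 -> HIT, frames=[1,6]
Step 10: ref 1 -> HIT, frames=[1,6]
Step 11: ref 5 -> FAULT, evict 1, frames=[5,6]
At step 11: evicted page 1

Answer: 1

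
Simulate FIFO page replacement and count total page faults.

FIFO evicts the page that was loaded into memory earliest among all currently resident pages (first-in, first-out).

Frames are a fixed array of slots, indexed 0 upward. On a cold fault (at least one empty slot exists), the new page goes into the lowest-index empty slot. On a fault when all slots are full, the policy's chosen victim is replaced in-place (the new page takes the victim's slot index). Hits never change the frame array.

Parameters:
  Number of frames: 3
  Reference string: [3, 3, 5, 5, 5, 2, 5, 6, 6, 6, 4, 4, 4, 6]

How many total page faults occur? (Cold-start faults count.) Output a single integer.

Answer: 5

Derivation:
Step 0: ref 3 → FAULT, frames=[3,-,-]
Step 1: ref 3 → HIT, frames=[3,-,-]
Step 2: ref 5 → FAULT, frames=[3,5,-]
Step 3: ref 5 → HIT, frames=[3,5,-]
Step 4: ref 5 → HIT, frames=[3,5,-]
Step 5: ref 2 → FAULT, frames=[3,5,2]
Step 6: ref 5 → HIT, frames=[3,5,2]
Step 7: ref 6 → FAULT (evict 3), frames=[6,5,2]
Step 8: ref 6 → HIT, frames=[6,5,2]
Step 9: ref 6 → HIT, frames=[6,5,2]
Step 10: ref 4 → FAULT (evict 5), frames=[6,4,2]
Step 11: ref 4 → HIT, frames=[6,4,2]
Step 12: ref 4 → HIT, frames=[6,4,2]
Step 13: ref 6 → HIT, frames=[6,4,2]
Total faults: 5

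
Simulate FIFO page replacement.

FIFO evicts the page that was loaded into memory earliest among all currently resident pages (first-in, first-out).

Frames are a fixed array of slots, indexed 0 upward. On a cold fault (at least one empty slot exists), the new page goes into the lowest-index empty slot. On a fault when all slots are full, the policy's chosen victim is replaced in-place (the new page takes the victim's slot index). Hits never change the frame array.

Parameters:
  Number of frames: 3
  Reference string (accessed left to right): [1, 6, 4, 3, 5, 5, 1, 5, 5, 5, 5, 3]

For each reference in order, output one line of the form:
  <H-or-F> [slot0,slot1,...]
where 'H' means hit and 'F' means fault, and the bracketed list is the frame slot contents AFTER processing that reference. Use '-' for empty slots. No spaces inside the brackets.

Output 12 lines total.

F [1,-,-]
F [1,6,-]
F [1,6,4]
F [3,6,4]
F [3,5,4]
H [3,5,4]
F [3,5,1]
H [3,5,1]
H [3,5,1]
H [3,5,1]
H [3,5,1]
H [3,5,1]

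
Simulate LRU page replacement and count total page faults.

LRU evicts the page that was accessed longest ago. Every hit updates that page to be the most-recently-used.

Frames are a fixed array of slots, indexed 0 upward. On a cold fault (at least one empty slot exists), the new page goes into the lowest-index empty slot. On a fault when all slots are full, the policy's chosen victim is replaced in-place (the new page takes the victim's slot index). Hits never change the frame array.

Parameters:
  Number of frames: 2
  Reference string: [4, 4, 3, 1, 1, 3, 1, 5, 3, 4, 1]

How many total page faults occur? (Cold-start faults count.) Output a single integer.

Answer: 7

Derivation:
Step 0: ref 4 → FAULT, frames=[4,-]
Step 1: ref 4 → HIT, frames=[4,-]
Step 2: ref 3 → FAULT, frames=[4,3]
Step 3: ref 1 → FAULT (evict 4), frames=[1,3]
Step 4: ref 1 → HIT, frames=[1,3]
Step 5: ref 3 → HIT, frames=[1,3]
Step 6: ref 1 → HIT, frames=[1,3]
Step 7: ref 5 → FAULT (evict 3), frames=[1,5]
Step 8: ref 3 → FAULT (evict 1), frames=[3,5]
Step 9: ref 4 → FAULT (evict 5), frames=[3,4]
Step 10: ref 1 → FAULT (evict 3), frames=[1,4]
Total faults: 7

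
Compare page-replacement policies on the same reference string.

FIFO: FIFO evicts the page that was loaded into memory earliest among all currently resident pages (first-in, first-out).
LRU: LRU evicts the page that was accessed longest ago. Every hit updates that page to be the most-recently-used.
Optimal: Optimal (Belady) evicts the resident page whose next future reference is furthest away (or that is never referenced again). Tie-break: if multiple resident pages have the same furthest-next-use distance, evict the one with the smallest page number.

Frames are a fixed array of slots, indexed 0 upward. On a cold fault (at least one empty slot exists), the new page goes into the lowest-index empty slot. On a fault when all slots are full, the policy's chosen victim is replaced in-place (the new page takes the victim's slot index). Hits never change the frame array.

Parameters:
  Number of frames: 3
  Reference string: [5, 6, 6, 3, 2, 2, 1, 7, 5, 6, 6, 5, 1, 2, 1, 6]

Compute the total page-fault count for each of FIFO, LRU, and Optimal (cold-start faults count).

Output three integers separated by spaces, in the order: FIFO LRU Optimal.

--- FIFO ---
  step 0: ref 5 -> FAULT, frames=[5,-,-] (faults so far: 1)
  step 1: ref 6 -> FAULT, frames=[5,6,-] (faults so far: 2)
  step 2: ref 6 -> HIT, frames=[5,6,-] (faults so far: 2)
  step 3: ref 3 -> FAULT, frames=[5,6,3] (faults so far: 3)
  step 4: ref 2 -> FAULT, evict 5, frames=[2,6,3] (faults so far: 4)
  step 5: ref 2 -> HIT, frames=[2,6,3] (faults so far: 4)
  step 6: ref 1 -> FAULT, evict 6, frames=[2,1,3] (faults so far: 5)
  step 7: ref 7 -> FAULT, evict 3, frames=[2,1,7] (faults so far: 6)
  step 8: ref 5 -> FAULT, evict 2, frames=[5,1,7] (faults so far: 7)
  step 9: ref 6 -> FAULT, evict 1, frames=[5,6,7] (faults so far: 8)
  step 10: ref 6 -> HIT, frames=[5,6,7] (faults so far: 8)
  step 11: ref 5 -> HIT, frames=[5,6,7] (faults so far: 8)
  step 12: ref 1 -> FAULT, evict 7, frames=[5,6,1] (faults so far: 9)
  step 13: ref 2 -> FAULT, evict 5, frames=[2,6,1] (faults so far: 10)
  step 14: ref 1 -> HIT, frames=[2,6,1] (faults so far: 10)
  step 15: ref 6 -> HIT, frames=[2,6,1] (faults so far: 10)
  FIFO total faults: 10
--- LRU ---
  step 0: ref 5 -> FAULT, frames=[5,-,-] (faults so far: 1)
  step 1: ref 6 -> FAULT, frames=[5,6,-] (faults so far: 2)
  step 2: ref 6 -> HIT, frames=[5,6,-] (faults so far: 2)
  step 3: ref 3 -> FAULT, frames=[5,6,3] (faults so far: 3)
  step 4: ref 2 -> FAULT, evict 5, frames=[2,6,3] (faults so far: 4)
  step 5: ref 2 -> HIT, frames=[2,6,3] (faults so far: 4)
  step 6: ref 1 -> FAULT, evict 6, frames=[2,1,3] (faults so far: 5)
  step 7: ref 7 -> FAULT, evict 3, frames=[2,1,7] (faults so far: 6)
  step 8: ref 5 -> FAULT, evict 2, frames=[5,1,7] (faults so far: 7)
  step 9: ref 6 -> FAULT, evict 1, frames=[5,6,7] (faults so far: 8)
  step 10: ref 6 -> HIT, frames=[5,6,7] (faults so far: 8)
  step 11: ref 5 -> HIT, frames=[5,6,7] (faults so far: 8)
  step 12: ref 1 -> FAULT, evict 7, frames=[5,6,1] (faults so far: 9)
  step 13: ref 2 -> FAULT, evict 6, frames=[5,2,1] (faults so far: 10)
  step 14: ref 1 -> HIT, frames=[5,2,1] (faults so far: 10)
  step 15: ref 6 -> FAULT, evict 5, frames=[6,2,1] (faults so far: 11)
  LRU total faults: 11
--- Optimal ---
  step 0: ref 5 -> FAULT, frames=[5,-,-] (faults so far: 1)
  step 1: ref 6 -> FAULT, frames=[5,6,-] (faults so far: 2)
  step 2: ref 6 -> HIT, frames=[5,6,-] (faults so far: 2)
  step 3: ref 3 -> FAULT, frames=[5,6,3] (faults so far: 3)
  step 4: ref 2 -> FAULT, evict 3, frames=[5,6,2] (faults so far: 4)
  step 5: ref 2 -> HIT, frames=[5,6,2] (faults so far: 4)
  step 6: ref 1 -> FAULT, evict 2, frames=[5,6,1] (faults so far: 5)
  step 7: ref 7 -> FAULT, evict 1, frames=[5,6,7] (faults so far: 6)
  step 8: ref 5 -> HIT, frames=[5,6,7] (faults so far: 6)
  step 9: ref 6 -> HIT, frames=[5,6,7] (faults so far: 6)
  step 10: ref 6 -> HIT, frames=[5,6,7] (faults so far: 6)
  step 11: ref 5 -> HIT, frames=[5,6,7] (faults so far: 6)
  step 12: ref 1 -> FAULT, evict 5, frames=[1,6,7] (faults so far: 7)
  step 13: ref 2 -> FAULT, evict 7, frames=[1,6,2] (faults so far: 8)
  step 14: ref 1 -> HIT, frames=[1,6,2] (faults so far: 8)
  step 15: ref 6 -> HIT, frames=[1,6,2] (faults so far: 8)
  Optimal total faults: 8

Answer: 10 11 8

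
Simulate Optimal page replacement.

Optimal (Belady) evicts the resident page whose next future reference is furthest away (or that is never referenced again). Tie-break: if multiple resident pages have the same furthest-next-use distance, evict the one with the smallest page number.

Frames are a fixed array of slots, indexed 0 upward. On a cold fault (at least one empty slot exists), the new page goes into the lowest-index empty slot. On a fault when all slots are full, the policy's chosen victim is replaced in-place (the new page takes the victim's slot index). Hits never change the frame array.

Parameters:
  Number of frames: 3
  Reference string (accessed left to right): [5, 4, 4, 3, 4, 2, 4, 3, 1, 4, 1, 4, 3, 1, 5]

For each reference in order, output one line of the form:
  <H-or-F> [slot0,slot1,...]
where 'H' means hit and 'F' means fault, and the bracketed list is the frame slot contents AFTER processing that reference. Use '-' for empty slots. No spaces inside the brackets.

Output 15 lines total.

F [5,-,-]
F [5,4,-]
H [5,4,-]
F [5,4,3]
H [5,4,3]
F [2,4,3]
H [2,4,3]
H [2,4,3]
F [1,4,3]
H [1,4,3]
H [1,4,3]
H [1,4,3]
H [1,4,3]
H [1,4,3]
F [5,4,3]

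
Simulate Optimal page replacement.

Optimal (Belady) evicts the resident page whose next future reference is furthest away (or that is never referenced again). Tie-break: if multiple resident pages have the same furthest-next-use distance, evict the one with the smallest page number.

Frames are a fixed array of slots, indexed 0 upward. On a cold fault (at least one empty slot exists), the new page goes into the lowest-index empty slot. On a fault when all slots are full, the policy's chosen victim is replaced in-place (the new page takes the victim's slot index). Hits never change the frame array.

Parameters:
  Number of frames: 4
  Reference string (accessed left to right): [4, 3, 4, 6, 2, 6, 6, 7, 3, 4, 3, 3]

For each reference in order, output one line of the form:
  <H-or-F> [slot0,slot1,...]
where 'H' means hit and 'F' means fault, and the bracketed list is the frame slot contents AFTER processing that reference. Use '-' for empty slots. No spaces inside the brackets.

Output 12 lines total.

F [4,-,-,-]
F [4,3,-,-]
H [4,3,-,-]
F [4,3,6,-]
F [4,3,6,2]
H [4,3,6,2]
H [4,3,6,2]
F [4,3,6,7]
H [4,3,6,7]
H [4,3,6,7]
H [4,3,6,7]
H [4,3,6,7]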